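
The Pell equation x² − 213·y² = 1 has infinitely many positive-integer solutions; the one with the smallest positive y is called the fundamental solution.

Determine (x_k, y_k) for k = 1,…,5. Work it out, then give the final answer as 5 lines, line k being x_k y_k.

√213 → a₀=14, period (1,1,2,6,1,8,1,6,2,1,1,28); ℓ=12 even so k=11
step 0: (14, 1)  from 14·(1,0) + (0,1)
…
step 2: (29, 2)  from 1·(15,1) + (14,1)
…
step 4: (467, 32)  from 6·(73,5) + (29,2)
…
step 6: (4787, 328)  from 8·(540,37) + (467,32)
…
step 8: (36749, 2518)  from 6·(5327,365) + (4787,328)
…
step 10: (115574, 7919)  from 1·(78825,5401) + (36749,2518)
step 11: (194399, 13320)  from 1·(115574,7919) + (78825,5401)
(x₁, y₁) = (194399, 13320);  194399² − 213·13320² = 1 ✓
k=2:  x_2 = 194399·194399+213·13320·13320 = 75581942401,  y_2 = 194399·13320+13320·194399 = 5178789360
k=3:  x_3 = 194399·75581942401+213·13320·5178789360 = 29386108041429599,  y_3 = 194399·5178789360+13320·75581942401 = 2013502945575960
k=4:  x_4 = 194399·29386108041429599+213·13320·2013502945575960 = 11425260034216163289601,  y_4 = 194399·2013502945575960+13320·29386108041429599 = 782845918228863306720
k=5:  x_5 = 194399·11425260034216163289601+213·13320·782845918228863306720 = 4442118250753789746628859999,  y_5 = 194399·782845918228863306720+13320·11425260034216163289601 = 304368927313532092980546600

194399 13320
75581942401 5178789360
29386108041429599 2013502945575960
11425260034216163289601 782845918228863306720
4442118250753789746628859999 304368927313532092980546600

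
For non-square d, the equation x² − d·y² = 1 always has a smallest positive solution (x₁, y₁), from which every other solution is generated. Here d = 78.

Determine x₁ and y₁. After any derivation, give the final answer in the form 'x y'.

[8; 1,4,1,16] for √78; ℓ=4 ⇒ convergent index 3
k=0  a_k=8  p_k/q_k = 8/1
k=1  a_k=1  p_k/q_k = 9/1
k=2  a_k=4  p_k/q_k = 44/5
k=3  a_k=1  p_k/q_k = 53/6
(x₁, y₁) = (53, 6);  53² − 78·6² = 1 ✓

53 6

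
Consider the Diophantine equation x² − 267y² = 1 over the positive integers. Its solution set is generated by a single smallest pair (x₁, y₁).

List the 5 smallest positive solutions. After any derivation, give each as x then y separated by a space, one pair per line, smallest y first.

2402 147
11539207 706188
55434348026 3392527005
266306596377697 16297699025832
1279336833564108362 78294142727569923

√267 = [16; 2,1,15,1,2,32, …], period ℓ=6 (even) → k=5
a_0=16:  p_0=16·1+0=16,  q_0=16·0+1=1
a_1=2:  p_1=2·16+1=33,  q_1=2·1+0=2
…
a_4=1:  p_4=1·768+49=817,  q_4=1·47+3=50
a_5=2:  p_5=2·817+768=2402,  q_5=2·50+47=147
fundamental: x₁=2402, y₁=147  (since 5769604 − 267·21609 = 1)
k=2:  x_2 = 2402·2402+267·147·147 = 11539207,  y_2 = 2402·147+147·2402 = 706188
k=3:  x_3 = 2402·11539207+267·147·706188 = 55434348026,  y_3 = 2402·706188+147·11539207 = 3392527005
k=4:  x_4 = 2402·55434348026+267·147·3392527005 = 266306596377697,  y_4 = 2402·3392527005+147·55434348026 = 16297699025832
k=5:  x_5 = 2402·266306596377697+267·147·16297699025832 = 1279336833564108362,  y_5 = 2402·16297699025832+147·266306596377697 = 78294142727569923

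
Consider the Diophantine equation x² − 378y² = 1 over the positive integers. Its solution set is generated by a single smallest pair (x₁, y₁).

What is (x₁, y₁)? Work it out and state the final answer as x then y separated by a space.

8749 450

√378 → a₀=19, period (2,3,1,4,1,3,2,38); ℓ=8 even so k=7
a_0=19:  p_0=19·1+0=19,  q_0=19·0+1=1
…
a_6=3:  p_6=3·1011+836=3869,  q_6=3·52+43=199
a_7=2:  p_7=2·3869+1011=8749,  q_7=2·199+52=450
fundamental: x₁=8749, y₁=450  (since 76545001 − 378·202500 = 1)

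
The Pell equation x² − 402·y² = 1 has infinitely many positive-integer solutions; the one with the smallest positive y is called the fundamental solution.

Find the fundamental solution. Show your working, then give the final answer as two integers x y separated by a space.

√402 → a₀=20, period (20,40); ℓ=2 even so k=1
step 0: (20, 1)  from 20·(1,0) + (0,1)
step 1: (401, 20)  from 20·(20,1) + (1,0)
(x₁, y₁) = (401, 20);  401² − 402·20² = 1 ✓

401 20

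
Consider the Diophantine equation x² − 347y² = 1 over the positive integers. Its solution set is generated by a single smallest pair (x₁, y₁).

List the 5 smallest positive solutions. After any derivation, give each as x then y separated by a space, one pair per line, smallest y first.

√347 = [18; 1,1,1,2,4,…,1,1,36, …], period ℓ=14 (even) → k=13
a_0=18:  p_0=18·1+0=18,  q_0=18·0+1=1
…
a_3=1:  p_3=1·37+19=56,  q_3=1·2+1=3
…
a_6=1:  p_6=1·652+149=801,  q_6=1·35+8=43
…
a_8=1:  p_8=1·14269+801=15070,  q_8=1·766+43=809
a_9=4:  p_9=4·15070+14269=74549,  q_9=4·809+766=4002
a_10=2:  p_10=2·74549+15070=164168,  q_10=2·4002+809=8813
a_11=1:  p_11=1·164168+74549=238717,  q_11=1·8813+4002=12815
a_12=1:  p_12=1·238717+164168=402885,  q_12=1·12815+8813=21628
a_13=1:  p_13=1·402885+238717=641602,  q_13=1·21628+12815=34443
→ (641602, 34443).  Check: 641602²=411653126404, 347·34443²=411653126403, difference 1.
n=2: (641602,34443)∘(641602,34443) = (641602·641602+347·34443·34443, 641602·34443+34443·641602) = (823306252807,44197395372)
n=3: (823306252807,44197395372)∘(641602,34443) = (641602·823306252807+347·34443·44197395372, 641602·44197395372+34443·823306252807) = (1056469876826312026,56714274530897445)
n=4: (1056469876826312026,56714274530897445)∘(641602,34443) = (641602·1056469876826312026+347·34443·56714274530897445, 641602·56714274530897445+34443·1056469876826312026) = (1355666371822207590758497,72775983935101527618408)
n=5: (1355666371822207590758497,72775983935101527618408)∘(641602,34443) = (641602·1355666371822207590758497+347·34443·72775983935101527618408, 641602·72775983935101527618408+34443·1355666371822207590758497) = (1739596510986687599414840072362,93386433689401306371520721787)

641602 34443
823306252807 44197395372
1056469876826312026 56714274530897445
1355666371822207590758497 72775983935101527618408
1739596510986687599414840072362 93386433689401306371520721787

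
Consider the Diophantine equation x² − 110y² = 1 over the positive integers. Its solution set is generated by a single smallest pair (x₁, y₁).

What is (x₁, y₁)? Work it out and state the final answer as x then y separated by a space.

21 2

√110 → a₀=10, period (2,20); ℓ=2 even so k=1
a_0=10:  p_0=10·1+0=10,  q_0=10·0+1=1
a_1=2:  p_1=2·10+1=21,  q_1=2·1+0=2
fundamental: x₁=21, y₁=2  (since 441 − 110·4 = 1)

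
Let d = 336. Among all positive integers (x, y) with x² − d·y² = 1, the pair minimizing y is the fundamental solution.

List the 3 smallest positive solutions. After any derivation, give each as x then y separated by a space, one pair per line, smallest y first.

d=336: √d = [18; 3,36] (ℓ=2, even), read p_1/q_1
k=0  a_k=18  p_k/q_k = 18/1
k=1  a_k=3  p_k/q_k = 55/3
→ (55, 3).  Check: 55²=3025, 336·3²=3024, difference 1.
n=2: (55,3)∘(55,3) = (55·55+336·3·3, 55·3+3·55) = (6049,330)
n=3: (6049,330)∘(55,3) = (55·6049+336·3·330, 55·330+3·6049) = (665335,36297)

55 3
6049 330
665335 36297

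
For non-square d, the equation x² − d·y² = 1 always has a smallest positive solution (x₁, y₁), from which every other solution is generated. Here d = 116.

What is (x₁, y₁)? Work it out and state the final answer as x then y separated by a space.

[10; 1,3,2,1,4,1,2,3,1,20] for √116; ℓ=10 ⇒ convergent index 9
step 0: (10, 1)  from 10·(1,0) + (0,1)
…
step 4: (140, 13)  from 1·(97,9) + (43,4)
step 5: (657, 61)  from 4·(140,13) + (97,9)
…
step 7: (2251, 209)  from 2·(797,74) + (657,61)
step 8: (7550, 701)  from 3·(2251,209) + (797,74)
step 9: (9801, 910)  from 1·(7550,701) + (2251,209)
(x₁, y₁) = (9801, 910);  9801² − 116·910² = 1 ✓

9801 910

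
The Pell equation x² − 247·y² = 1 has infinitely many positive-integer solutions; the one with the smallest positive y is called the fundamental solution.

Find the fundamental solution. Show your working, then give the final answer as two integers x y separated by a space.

85292 5427

√247 → a₀=15, period (1,2,1,1,9,1,9,1,1,2,1,30); ℓ=12 even so k=11
i=0: a=15 ⇒ p=15, q=1
i=1: a=1 ⇒ p=16, q=1
i=2: a=2 ⇒ p=47, q=3
i=3: a=1 ⇒ p=63, q=4
i=4: a=1 ⇒ p=110, q=7
i=5: a=9 ⇒ p=1053, q=67
…
i=7: a=9 ⇒ p=11520, q=733
…
i=9: a=1 ⇒ p=24203, q=1540
i=10: a=2 ⇒ p=61089, q=3887
i=11: a=1 ⇒ p=85292, q=5427
fundamental: x₁=85292, y₁=5427  (since 7274725264 − 247·29452329 = 1)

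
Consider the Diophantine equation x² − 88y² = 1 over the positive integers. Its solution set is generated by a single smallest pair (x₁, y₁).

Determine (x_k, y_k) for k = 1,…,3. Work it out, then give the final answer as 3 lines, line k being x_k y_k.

√88 = [9; 2,1,1,1,2,18, …], period ℓ=6 (even) → k=5
a_0=9:  p_0=9·1+0=9,  q_0=9·0+1=1
a_1=2:  p_1=2·9+1=19,  q_1=2·1+0=2
a_2=1:  p_2=1·19+9=28,  q_2=1·2+1=3
a_3=1:  p_3=1·28+19=47,  q_3=1·3+2=5
a_4=1:  p_4=1·47+28=75,  q_4=1·5+3=8
a_5=2:  p_5=2·75+47=197,  q_5=2·8+5=21
fundamental: x₁=197, y₁=21  (since 38809 − 88·441 = 1)
k=2:  x_2 = 197·197+88·21·21 = 77617,  y_2 = 197·21+21·197 = 8274
k=3:  x_3 = 197·77617+88·21·8274 = 30580901,  y_3 = 197·8274+21·77617 = 3259935

197 21
77617 8274
30580901 3259935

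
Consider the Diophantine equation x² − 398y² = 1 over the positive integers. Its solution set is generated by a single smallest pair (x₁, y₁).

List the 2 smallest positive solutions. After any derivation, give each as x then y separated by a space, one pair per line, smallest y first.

√398 = [19; 1,18,1,38, …], period ℓ=4 (even) → k=3
step 0: (19, 1)  from 19·(1,0) + (0,1)
step 1: (20, 1)  from 1·(19,1) + (1,0)
step 2: (379, 19)  from 18·(20,1) + (19,1)
step 3: (399, 20)  from 1·(379,19) + (20,1)
→ (399, 20).  Check: 399²=159201, 398·20²=159200, difference 1.
n=2: (399,20)∘(399,20) = (399·399+398·20·20, 399·20+20·399) = (318401,15960)

399 20
318401 15960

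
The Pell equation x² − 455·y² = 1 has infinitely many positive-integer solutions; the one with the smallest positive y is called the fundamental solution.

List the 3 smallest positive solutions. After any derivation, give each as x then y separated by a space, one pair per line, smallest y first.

64 3
8191 384
1048384 49149

√455 → a₀=21, period (3,42); ℓ=2 even so k=1
step 0: (21, 1)  from 21·(1,0) + (0,1)
step 1: (64, 3)  from 3·(21,1) + (1,0)
→ (64, 3).  Check: 64²=4096, 455·3²=4095, difference 1.
k=2:  x_2 = 64·64+455·3·3 = 8191,  y_2 = 64·3+3·64 = 384
k=3:  x_3 = 64·8191+455·3·384 = 1048384,  y_3 = 64·384+3·8191 = 49149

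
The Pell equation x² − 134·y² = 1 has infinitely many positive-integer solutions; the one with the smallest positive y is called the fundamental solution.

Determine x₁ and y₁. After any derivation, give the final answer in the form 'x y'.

√134 → a₀=11, period (1,1,2,1,3,…,1,1,22); ℓ=14 even so k=13
k=0  a_k=11  p_k/q_k = 11/1
k=1  a_k=1  p_k/q_k = 12/1
k=2  a_k=1  p_k/q_k = 23/2
k=3  a_k=2  p_k/q_k = 58/5
…
k=5  a_k=3  p_k/q_k = 301/26
…
k=8  a_k=1  p_k/q_k = 4503/389
k=9  a_k=3  p_k/q_k = 17630/1523
k=10  a_k=1  p_k/q_k = 22133/1912
k=11  a_k=2  p_k/q_k = 61896/5347
k=12  a_k=1  p_k/q_k = 84029/7259
k=13  a_k=1  p_k/q_k = 145925/12606
fundamental: x₁=145925, y₁=12606  (since 21294105625 − 134·158911236 = 1)

145925 12606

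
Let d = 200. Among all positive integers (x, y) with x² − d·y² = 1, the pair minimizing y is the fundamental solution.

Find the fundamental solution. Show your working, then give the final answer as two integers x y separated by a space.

99 7

√200 → a₀=14, period (7,28); ℓ=2 even so k=1
step 0: (14, 1)  from 14·(1,0) + (0,1)
step 1: (99, 7)  from 7·(14,1) + (1,0)
fundamental: x₁=99, y₁=7  (since 9801 − 200·49 = 1)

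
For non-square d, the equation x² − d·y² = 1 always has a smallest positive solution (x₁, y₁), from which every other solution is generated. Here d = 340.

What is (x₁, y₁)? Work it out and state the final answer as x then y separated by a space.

[18; 2,3,1,1,1,…,3,2,36] for √340; ℓ=14 ⇒ convergent index 13
step 0: (18, 1)  from 18·(1,0) + (0,1)
step 1: (37, 2)  from 2·(18,1) + (1,0)
step 2: (129, 7)  from 3·(37,2) + (18,1)
step 3: (166, 9)  from 1·(129,7) + (37,2)
step 4: (295, 16)  from 1·(166,9) + (129,7)
step 5: (461, 25)  from 1·(295,16) + (166,9)
step 6: (756, 41)  from 1·(461,25) + (295,16)
step 7: (6509, 353)  from 8·(756,41) + (461,25)
step 8: (7265, 394)  from 1·(6509,353) + (756,41)
step 9: (13774, 747)  from 1·(7265,394) + (6509,353)
…
step 11: (34813, 1888)  from 1·(21039,1141) + (13774,747)
step 12: (125478, 6805)  from 3·(34813,1888) + (21039,1141)
step 13: (285769, 15498)  from 2·(125478,6805) + (34813,1888)
fundamental: x₁=285769, y₁=15498  (since 81663921361 − 340·240188004 = 1)

285769 15498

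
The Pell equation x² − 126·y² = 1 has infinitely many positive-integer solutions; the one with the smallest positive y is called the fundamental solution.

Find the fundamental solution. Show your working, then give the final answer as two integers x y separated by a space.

449 40

√126 → a₀=11, period (4,2,4,22); ℓ=4 even so k=3
a_0=11:  p_0=11·1+0=11,  q_0=11·0+1=1
a_1=4:  p_1=4·11+1=45,  q_1=4·1+0=4
a_2=2:  p_2=2·45+11=101,  q_2=2·4+1=9
a_3=4:  p_3=4·101+45=449,  q_3=4·9+4=40
(x₁, y₁) = (449, 40);  449² − 126·40² = 1 ✓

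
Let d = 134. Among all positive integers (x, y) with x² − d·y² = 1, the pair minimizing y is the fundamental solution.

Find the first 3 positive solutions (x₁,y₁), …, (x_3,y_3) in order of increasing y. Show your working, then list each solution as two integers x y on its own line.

145925 12606
42588211249 3679061100
12429369452874725 1073733982022394

d=134: √d = [11; 1,1,2,1,3,…,1,1,22] (ℓ=14, even), read p_13/q_13
step 0: (11, 1)  from 11·(1,0) + (0,1)
step 1: (12, 1)  from 1·(11,1) + (1,0)
step 2: (23, 2)  from 1·(12,1) + (11,1)
…
step 4: (81, 7)  from 1·(58,5) + (23,2)
step 5: (301, 26)  from 3·(81,7) + (58,5)
step 6: (382, 33)  from 1·(301,26) + (81,7)
step 7: (4121, 356)  from 10·(382,33) + (301,26)
step 8: (4503, 389)  from 1·(4121,356) + (382,33)
…
step 10: (22133, 1912)  from 1·(17630,1523) + (4503,389)
step 11: (61896, 5347)  from 2·(22133,1912) + (17630,1523)
step 12: (84029, 7259)  from 1·(61896,5347) + (22133,1912)
step 13: (145925, 12606)  from 1·(84029,7259) + (61896,5347)
fundamental: x₁=145925, y₁=12606  (since 21294105625 − 134·158911236 = 1)
k=2:  x_2 = 145925·145925+134·12606·12606 = 42588211249,  y_2 = 145925·12606+12606·145925 = 3679061100
k=3:  x_3 = 145925·42588211249+134·12606·3679061100 = 12429369452874725,  y_3 = 145925·3679061100+12606·42588211249 = 1073733982022394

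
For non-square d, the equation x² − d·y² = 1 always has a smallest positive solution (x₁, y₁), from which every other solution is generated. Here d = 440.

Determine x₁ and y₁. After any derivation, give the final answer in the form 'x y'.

[20; 1,40] for √440; ℓ=2 ⇒ convergent index 1
a_0=20:  p_0=20·1+0=20,  q_0=20·0+1=1
a_1=1:  p_1=1·20+1=21,  q_1=1·1+0=1
fundamental: x₁=21, y₁=1  (since 441 − 440·1 = 1)

21 1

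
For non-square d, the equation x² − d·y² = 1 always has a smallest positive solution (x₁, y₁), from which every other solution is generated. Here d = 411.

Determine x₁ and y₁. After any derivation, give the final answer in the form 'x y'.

49730 2453

d=411: √d = [20; 3,1,1,1,19,1,1,1,3,40] (ℓ=10, even), read p_9/q_9
k=0  a_k=20  p_k/q_k = 20/1
…
k=3  a_k=1  p_k/q_k = 142/7
k=4  a_k=1  p_k/q_k = 223/11
k=5  a_k=19  p_k/q_k = 4379/216
k=6  a_k=1  p_k/q_k = 4602/227
…
k=8  a_k=1  p_k/q_k = 13583/670
k=9  a_k=3  p_k/q_k = 49730/2453
fundamental: x₁=49730, y₁=2453  (since 2473072900 − 411·6017209 = 1)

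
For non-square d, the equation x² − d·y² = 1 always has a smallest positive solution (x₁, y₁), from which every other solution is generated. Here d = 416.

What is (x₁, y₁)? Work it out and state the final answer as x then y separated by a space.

d=416: √d = [20; 2,1,1,9,1,1,2,40] (ℓ=8, even), read p_7/q_7
step 0: (20, 1)  from 20·(1,0) + (0,1)
step 1: (41, 2)  from 2·(20,1) + (1,0)
…
step 5: (1081, 53)  from 1·(979,48) + (102,5)
step 6: (2060, 101)  from 1·(1081,53) + (979,48)
step 7: (5201, 255)  from 2·(2060,101) + (1081,53)
fundamental: x₁=5201, y₁=255  (since 27050401 − 416·65025 = 1)

5201 255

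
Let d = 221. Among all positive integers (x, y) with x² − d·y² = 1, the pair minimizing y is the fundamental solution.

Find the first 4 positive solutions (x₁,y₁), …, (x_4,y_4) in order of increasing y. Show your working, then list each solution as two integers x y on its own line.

[14; 1,6,2,6,1,28] for √221; ℓ=6 ⇒ convergent index 5
a_0=14:  p_0=14·1+0=14,  q_0=14·0+1=1
…
a_2=6:  p_2=6·15+14=104,  q_2=6·1+1=7
a_3=2:  p_3=2·104+15=223,  q_3=2·7+1=15
a_4=6:  p_4=6·223+104=1442,  q_4=6·15+7=97
a_5=1:  p_5=1·1442+223=1665,  q_5=1·97+15=112
(x₁, y₁) = (1665, 112);  1665² − 221·112² = 1 ✓
k=2:  x_2 = 1665·1665+221·112·112 = 5544449,  y_2 = 1665·112+112·1665 = 372960
k=3:  x_3 = 1665·5544449+221·112·372960 = 18463013505,  y_3 = 1665·372960+112·5544449 = 1241956688
k=4:  x_4 = 1665·18463013505+221·112·1241956688 = 61481829427201,  y_4 = 1665·1241956688+112·18463013505 = 4135715398080

1665 112
5544449 372960
18463013505 1241956688
61481829427201 4135715398080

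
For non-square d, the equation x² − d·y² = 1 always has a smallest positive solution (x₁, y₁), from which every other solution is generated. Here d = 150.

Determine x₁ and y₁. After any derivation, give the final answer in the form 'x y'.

d=150: √d = [12; 4,24] (ℓ=2, even), read p_1/q_1
k=0  a_k=12  p_k/q_k = 12/1
k=1  a_k=4  p_k/q_k = 49/4
(x₁, y₁) = (49, 4);  49² − 150·4² = 1 ✓

49 4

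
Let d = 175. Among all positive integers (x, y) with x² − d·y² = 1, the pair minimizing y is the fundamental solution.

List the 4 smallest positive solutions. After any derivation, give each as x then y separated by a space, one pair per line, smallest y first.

√175 → a₀=13, period (4,2,1,2,4,26); ℓ=6 even so k=5
i=0: a=13 ⇒ p=13, q=1
…
i=2: a=2 ⇒ p=119, q=9
…
i=4: a=2 ⇒ p=463, q=35
i=5: a=4 ⇒ p=2024, q=153
fundamental: x₁=2024, y₁=153  (since 4096576 − 175·23409 = 1)
(x_2, y_2) = (2024·2024 + 175·153·153, 2024·153 + 153·2024) = (8193151, 619344)
(x_3, y_3) = (2024·8193151 + 175·153·619344, 2024·619344 + 153·8193151) = (33165873224, 2507104359)
(x_4, y_4) = (2024·33165873224 + 175·153·2507104359, 2024·2507104359 + 153·33165873224) = (134255446617601, 10148757825888)

2024 153
8193151 619344
33165873224 2507104359
134255446617601 10148757825888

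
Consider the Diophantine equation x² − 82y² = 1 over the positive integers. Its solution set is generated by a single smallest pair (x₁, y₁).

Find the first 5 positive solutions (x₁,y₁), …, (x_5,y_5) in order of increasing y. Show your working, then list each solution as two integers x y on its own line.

163 18
53137 5868
17322499 1912950
5647081537 623615832
1840931258563 203296848282

d=82: √d = [9; 18] (ℓ=1, odd), read p_1/q_1
step 0: (9, 1)  from 9·(1,0) + (0,1)
step 1: (163, 18)  from 18·(9,1) + (1,0)
(x₁, y₁) = (163, 18);  163² − 82·18² = 1 ✓
k=2:  x_2 = 163·163+82·18·18 = 53137,  y_2 = 163·18+18·163 = 5868
k=3:  x_3 = 163·53137+82·18·5868 = 17322499,  y_3 = 163·5868+18·53137 = 1912950
k=4:  x_4 = 163·17322499+82·18·1912950 = 5647081537,  y_4 = 163·1912950+18·17322499 = 623615832
k=5:  x_5 = 163·5647081537+82·18·623615832 = 1840931258563,  y_5 = 163·623615832+18·5647081537 = 203296848282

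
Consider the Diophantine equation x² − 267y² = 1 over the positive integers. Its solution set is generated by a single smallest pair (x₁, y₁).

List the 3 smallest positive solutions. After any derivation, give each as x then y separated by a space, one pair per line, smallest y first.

2402 147
11539207 706188
55434348026 3392527005

d=267: √d = [16; 2,1,15,1,2,32] (ℓ=6, even), read p_5/q_5
i=0: a=16 ⇒ p=16, q=1
i=1: a=2 ⇒ p=33, q=2
…
i=3: a=15 ⇒ p=768, q=47
i=4: a=1 ⇒ p=817, q=50
i=5: a=2 ⇒ p=2402, q=147
(x₁, y₁) = (2402, 147);  2402² − 267·147² = 1 ✓
(2402+147√267)^2 = 11539207 + 706188√267
(2402+147√267)^3 = 55434348026 + 3392527005√267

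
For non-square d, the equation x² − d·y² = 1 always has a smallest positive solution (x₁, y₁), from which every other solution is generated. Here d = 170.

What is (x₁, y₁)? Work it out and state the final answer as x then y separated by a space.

d=170: √d = [13; 26] (ℓ=1, odd), read p_1/q_1
i=0: a=13 ⇒ p=13, q=1
i=1: a=26 ⇒ p=339, q=26
(x₁, y₁) = (339, 26);  339² − 170·26² = 1 ✓

339 26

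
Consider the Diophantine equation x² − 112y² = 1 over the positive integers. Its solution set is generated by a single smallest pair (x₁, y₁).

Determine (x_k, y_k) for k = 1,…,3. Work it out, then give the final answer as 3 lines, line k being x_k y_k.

127 12
32257 3048
8193151 774180

√112 → a₀=10, period (1,1,2,1,1,20); ℓ=6 even so k=5
i=0: a=10 ⇒ p=10, q=1
i=1: a=1 ⇒ p=11, q=1
…
i=4: a=1 ⇒ p=74, q=7
i=5: a=1 ⇒ p=127, q=12
→ (127, 12).  Check: 127²=16129, 112·12²=16128, difference 1.
(x_2, y_2) = (127·127 + 112·12·12, 127·12 + 12·127) = (32257, 3048)
(x_3, y_3) = (127·32257 + 112·12·3048, 127·3048 + 12·32257) = (8193151, 774180)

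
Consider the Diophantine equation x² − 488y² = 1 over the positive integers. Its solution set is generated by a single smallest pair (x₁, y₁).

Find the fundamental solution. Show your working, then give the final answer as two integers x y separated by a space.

243 11

d=488: √d = [22; 11,44] (ℓ=2, even), read p_1/q_1
k=0  a_k=22  p_k/q_k = 22/1
k=1  a_k=11  p_k/q_k = 243/11
(x₁, y₁) = (243, 11);  243² − 488·11² = 1 ✓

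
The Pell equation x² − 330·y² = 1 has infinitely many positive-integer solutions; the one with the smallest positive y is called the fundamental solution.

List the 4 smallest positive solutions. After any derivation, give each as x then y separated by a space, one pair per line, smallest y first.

109 6
23761 1308
5179789 285138
1129170241 62158776

d=330: √d = [18; 6,36] (ℓ=2, even), read p_1/q_1
a_0=18:  p_0=18·1+0=18,  q_0=18·0+1=1
a_1=6:  p_1=6·18+1=109,  q_1=6·1+0=6
(x₁, y₁) = (109, 6);  109² − 330·6² = 1 ✓
k=2:  x_2 = 109·109+330·6·6 = 23761,  y_2 = 109·6+6·109 = 1308
k=3:  x_3 = 109·23761+330·6·1308 = 5179789,  y_3 = 109·1308+6·23761 = 285138
k=4:  x_4 = 109·5179789+330·6·285138 = 1129170241,  y_4 = 109·285138+6·5179789 = 62158776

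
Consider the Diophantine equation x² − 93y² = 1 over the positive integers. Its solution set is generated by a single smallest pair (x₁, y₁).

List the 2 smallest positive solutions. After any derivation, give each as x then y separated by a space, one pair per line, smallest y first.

12151 1260
295293601 30620520

√93 → a₀=9, period (1,1,1,4,6,4,1,1,1,18); ℓ=10 even so k=9
k=0  a_k=9  p_k/q_k = 9/1
k=1  a_k=1  p_k/q_k = 10/1
…
k=7  a_k=1  p_k/q_k = 4330/449
k=8  a_k=1  p_k/q_k = 7821/811
k=9  a_k=1  p_k/q_k = 12151/1260
→ (12151, 1260).  Check: 12151²=147646801, 93·1260²=147646800, difference 1.
n=2: (12151,1260)∘(12151,1260) = (12151·12151+93·1260·1260, 12151·1260+1260·12151) = (295293601,30620520)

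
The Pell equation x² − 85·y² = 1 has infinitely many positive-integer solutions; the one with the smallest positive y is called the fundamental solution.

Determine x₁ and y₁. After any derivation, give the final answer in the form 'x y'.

285769 30996

d=85: √d = [9; 4,1,1,4,18] (ℓ=5, odd), read p_9/q_9
step 0: (9, 1)  from 9·(1,0) + (0,1)
step 1: (37, 4)  from 4·(9,1) + (1,0)
step 2: (46, 5)  from 1·(37,4) + (9,1)
step 3: (83, 9)  from 1·(46,5) + (37,4)
step 4: (378, 41)  from 4·(83,9) + (46,5)
step 5: (6887, 747)  from 18·(378,41) + (83,9)
…
step 7: (34813, 3776)  from 1·(27926,3029) + (6887,747)
step 8: (62739, 6805)  from 1·(34813,3776) + (27926,3029)
step 9: (285769, 30996)  from 4·(62739,6805) + (34813,3776)
(x₁, y₁) = (285769, 30996);  285769² − 85·30996² = 1 ✓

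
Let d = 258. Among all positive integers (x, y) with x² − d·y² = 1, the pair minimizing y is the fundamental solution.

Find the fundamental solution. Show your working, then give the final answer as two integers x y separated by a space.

√258 = [16; 16,32, …], period ℓ=2 (even) → k=1
k=0  a_k=16  p_k/q_k = 16/1
k=1  a_k=16  p_k/q_k = 257/16
→ (257, 16).  Check: 257²=66049, 258·16²=66048, difference 1.

257 16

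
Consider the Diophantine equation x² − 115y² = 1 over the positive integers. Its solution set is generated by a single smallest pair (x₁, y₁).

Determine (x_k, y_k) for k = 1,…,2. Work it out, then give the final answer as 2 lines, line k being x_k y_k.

[10; 1,2,1,1,1,1,1,2,1,20] for √115; ℓ=10 ⇒ convergent index 9
step 0: (10, 1)  from 10·(1,0) + (0,1)
step 1: (11, 1)  from 1·(10,1) + (1,0)
…
step 3: (43, 4)  from 1·(32,3) + (11,1)
step 4: (75, 7)  from 1·(43,4) + (32,3)
…
step 6: (193, 18)  from 1·(118,11) + (75,7)
…
step 8: (815, 76)  from 2·(311,29) + (193,18)
step 9: (1126, 105)  from 1·(815,76) + (311,29)
fundamental: x₁=1126, y₁=105  (since 1267876 − 115·11025 = 1)
(1126+105√115)^2 = 2535751 + 236460√115

1126 105
2535751 236460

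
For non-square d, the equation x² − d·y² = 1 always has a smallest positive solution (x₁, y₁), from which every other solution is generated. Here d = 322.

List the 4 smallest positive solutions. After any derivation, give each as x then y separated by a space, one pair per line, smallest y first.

[17; 1,16,1,34] for √322; ℓ=4 ⇒ convergent index 3
a_0=17:  p_0=17·1+0=17,  q_0=17·0+1=1
…
a_2=16:  p_2=16·18+17=305,  q_2=16·1+1=17
a_3=1:  p_3=1·305+18=323,  q_3=1·17+1=18
fundamental: x₁=323, y₁=18  (since 104329 − 322·324 = 1)
(x_2, y_2) = (323·323 + 322·18·18, 323·18 + 18·323) = (208657, 11628)
(x_3, y_3) = (323·208657 + 322·18·11628, 323·11628 + 18·208657) = (134792099, 7511670)
(x_4, y_4) = (323·134792099 + 322·18·7511670, 323·7511670 + 18·134792099) = (87075487297, 4852527192)

323 18
208657 11628
134792099 7511670
87075487297 4852527192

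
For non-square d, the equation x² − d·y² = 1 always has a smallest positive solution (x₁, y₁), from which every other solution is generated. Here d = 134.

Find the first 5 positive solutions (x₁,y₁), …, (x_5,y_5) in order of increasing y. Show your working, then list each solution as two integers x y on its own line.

145925 12606
42588211249 3679061100
12429369452874725 1073733982022394
3627511474778900280001 313369262649556627800
1058689223901792677265417125 91456819303199367841407606

√134 → a₀=11, period (1,1,2,1,3,…,1,1,22); ℓ=14 even so k=13
k=0  a_k=11  p_k/q_k = 11/1
…
k=2  a_k=1  p_k/q_k = 23/2
…
k=4  a_k=1  p_k/q_k = 81/7
…
k=7  a_k=10  p_k/q_k = 4121/356
…
k=11  a_k=2  p_k/q_k = 61896/5347
k=12  a_k=1  p_k/q_k = 84029/7259
k=13  a_k=1  p_k/q_k = 145925/12606
(x₁, y₁) = (145925, 12606);  145925² − 134·12606² = 1 ✓
k=2:  x_2 = 145925·145925+134·12606·12606 = 42588211249,  y_2 = 145925·12606+12606·145925 = 3679061100
k=3:  x_3 = 145925·42588211249+134·12606·3679061100 = 12429369452874725,  y_3 = 145925·3679061100+12606·42588211249 = 1073733982022394
k=4:  x_4 = 145925·12429369452874725+134·12606·1073733982022394 = 3627511474778900280001,  y_4 = 145925·1073733982022394+12606·12429369452874725 = 313369262649556627800
k=5:  x_5 = 145925·3627511474778900280001+134·12606·313369262649556627800 = 1058689223901792677265417125,  y_5 = 145925·313369262649556627800+12606·3627511474778900280001 = 91456819303199367841407606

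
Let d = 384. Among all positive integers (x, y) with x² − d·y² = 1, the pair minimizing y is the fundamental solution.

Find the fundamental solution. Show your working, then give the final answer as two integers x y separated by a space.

4801 245

√384 → a₀=19, period (1,1,2,9,2,1,1,38); ℓ=8 even so k=7
k=0  a_k=19  p_k/q_k = 19/1
k=1  a_k=1  p_k/q_k = 20/1
k=2  a_k=1  p_k/q_k = 39/2
k=3  a_k=2  p_k/q_k = 98/5
k=4  a_k=9  p_k/q_k = 921/47
…
k=6  a_k=1  p_k/q_k = 2861/146
k=7  a_k=1  p_k/q_k = 4801/245
fundamental: x₁=4801, y₁=245  (since 23049601 − 384·60025 = 1)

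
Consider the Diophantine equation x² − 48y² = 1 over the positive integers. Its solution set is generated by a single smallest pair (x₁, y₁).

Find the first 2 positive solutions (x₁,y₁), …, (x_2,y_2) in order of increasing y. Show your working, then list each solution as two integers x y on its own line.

√48 → a₀=6, period (1,12); ℓ=2 even so k=1
k=0  a_k=6  p_k/q_k = 6/1
k=1  a_k=1  p_k/q_k = 7/1
fundamental: x₁=7, y₁=1  (since 49 − 48·1 = 1)
(x_2, y_2) = (7·7 + 48·1·1, 7·1 + 1·7) = (97, 14)

7 1
97 14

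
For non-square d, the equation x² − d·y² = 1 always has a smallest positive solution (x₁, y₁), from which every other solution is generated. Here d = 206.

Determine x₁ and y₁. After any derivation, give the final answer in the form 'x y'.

59535 4148

√206 → a₀=14, period (2,1,5,14,5,1,2,28); ℓ=8 even so k=7
a_0=14:  p_0=14·1+0=14,  q_0=14·0+1=1
…
a_2=1:  p_2=1·29+14=43,  q_2=1·2+1=3
…
a_4=14:  p_4=14·244+43=3459,  q_4=14·17+3=241
a_5=5:  p_5=5·3459+244=17539,  q_5=5·241+17=1222
a_6=1:  p_6=1·17539+3459=20998,  q_6=1·1222+241=1463
a_7=2:  p_7=2·20998+17539=59535,  q_7=2·1463+1222=4148
(x₁, y₁) = (59535, 4148);  59535² − 206·4148² = 1 ✓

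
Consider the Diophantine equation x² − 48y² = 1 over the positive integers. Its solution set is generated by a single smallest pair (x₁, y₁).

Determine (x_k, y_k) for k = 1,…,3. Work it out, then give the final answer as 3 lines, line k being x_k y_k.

√48 → a₀=6, period (1,12); ℓ=2 even so k=1
k=0  a_k=6  p_k/q_k = 6/1
k=1  a_k=1  p_k/q_k = 7/1
fundamental: x₁=7, y₁=1  (since 49 − 48·1 = 1)
(7+1√48)^2 = 97 + 14√48
(7+1√48)^3 = 1351 + 195√48

7 1
97 14
1351 195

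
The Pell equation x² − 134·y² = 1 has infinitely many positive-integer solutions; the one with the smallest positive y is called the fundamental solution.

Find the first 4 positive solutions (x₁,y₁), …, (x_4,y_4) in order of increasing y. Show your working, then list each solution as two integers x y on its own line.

d=134: √d = [11; 1,1,2,1,3,…,1,1,22] (ℓ=14, even), read p_13/q_13
i=0: a=11 ⇒ p=11, q=1
…
i=2: a=1 ⇒ p=23, q=2
i=3: a=2 ⇒ p=58, q=5
i=4: a=1 ⇒ p=81, q=7
i=5: a=3 ⇒ p=301, q=26
i=6: a=1 ⇒ p=382, q=33
i=7: a=10 ⇒ p=4121, q=356
…
i=11: a=2 ⇒ p=61896, q=5347
i=12: a=1 ⇒ p=84029, q=7259
i=13: a=1 ⇒ p=145925, q=12606
(x₁, y₁) = (145925, 12606);  145925² − 134·12606² = 1 ✓
k=2:  x_2 = 145925·145925+134·12606·12606 = 42588211249,  y_2 = 145925·12606+12606·145925 = 3679061100
k=3:  x_3 = 145925·42588211249+134·12606·3679061100 = 12429369452874725,  y_3 = 145925·3679061100+12606·42588211249 = 1073733982022394
k=4:  x_4 = 145925·12429369452874725+134·12606·1073733982022394 = 3627511474778900280001,  y_4 = 145925·1073733982022394+12606·12429369452874725 = 313369262649556627800

145925 12606
42588211249 3679061100
12429369452874725 1073733982022394
3627511474778900280001 313369262649556627800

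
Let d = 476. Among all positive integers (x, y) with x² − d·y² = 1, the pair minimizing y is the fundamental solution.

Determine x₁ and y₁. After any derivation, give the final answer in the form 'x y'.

[21; 1,4,2,10,2,4,1,42] for √476; ℓ=8 ⇒ convergent index 7
i=0: a=21 ⇒ p=21, q=1
i=1: a=1 ⇒ p=22, q=1
i=2: a=4 ⇒ p=109, q=5
…
i=6: a=4 ⇒ p=23541, q=1079
i=7: a=1 ⇒ p=28799, q=1320
fundamental: x₁=28799, y₁=1320  (since 829382401 − 476·1742400 = 1)

28799 1320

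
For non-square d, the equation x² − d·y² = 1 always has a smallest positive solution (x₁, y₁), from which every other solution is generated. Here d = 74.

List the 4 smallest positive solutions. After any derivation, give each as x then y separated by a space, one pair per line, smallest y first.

√74 → a₀=8, period (1,1,1,1,16); ℓ=5 odd so k=9
i=0: a=8 ⇒ p=8, q=1
i=1: a=1 ⇒ p=9, q=1
i=2: a=1 ⇒ p=17, q=2
i=3: a=1 ⇒ p=26, q=3
…
i=6: a=1 ⇒ p=757, q=88
i=7: a=1 ⇒ p=1471, q=171
i=8: a=1 ⇒ p=2228, q=259
i=9: a=1 ⇒ p=3699, q=430
fundamental: x₁=3699, y₁=430  (since 13682601 − 74·184900 = 1)
(x_2, y_2) = (3699·3699 + 74·430·430, 3699·430 + 430·3699) = (27365201, 3181140)
(x_3, y_3) = (3699·27365201 + 74·430·3181140, 3699·3181140 + 430·27365201) = (202447753299, 23534073290)
(x_4, y_4) = (3699·202447753299 + 74·430·23534073290, 3699·23534073290 + 430·202447753299) = (1497708451540801, 174105071018280)

3699 430
27365201 3181140
202447753299 23534073290
1497708451540801 174105071018280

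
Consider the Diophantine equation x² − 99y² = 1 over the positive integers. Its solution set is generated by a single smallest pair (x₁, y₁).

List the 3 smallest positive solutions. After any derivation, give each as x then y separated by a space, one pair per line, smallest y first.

10 1
199 20
3970 399

√99 → a₀=9, period (1,18); ℓ=2 even so k=1
i=0: a=9 ⇒ p=9, q=1
i=1: a=1 ⇒ p=10, q=1
→ (10, 1).  Check: 10²=100, 99·1²=99, difference 1.
n=2: (10,1)∘(10,1) = (10·10+99·1·1, 10·1+1·10) = (199,20)
n=3: (199,20)∘(10,1) = (10·199+99·1·20, 10·20+1·199) = (3970,399)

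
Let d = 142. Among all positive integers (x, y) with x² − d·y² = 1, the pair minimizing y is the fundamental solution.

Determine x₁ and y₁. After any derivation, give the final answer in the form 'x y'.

143 12

√142 = [11; 1,10,1,22, …], period ℓ=4 (even) → k=3
k=0  a_k=11  p_k/q_k = 11/1
…
k=2  a_k=10  p_k/q_k = 131/11
k=3  a_k=1  p_k/q_k = 143/12
fundamental: x₁=143, y₁=12  (since 20449 − 142·144 = 1)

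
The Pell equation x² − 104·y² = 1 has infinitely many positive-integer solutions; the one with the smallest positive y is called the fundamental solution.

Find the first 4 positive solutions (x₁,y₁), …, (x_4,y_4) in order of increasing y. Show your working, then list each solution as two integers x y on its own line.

51 5
5201 510
530451 52015
54100801 5305020

d=104: √d = [10; 5,20] (ℓ=2, even), read p_1/q_1
step 0: (10, 1)  from 10·(1,0) + (0,1)
step 1: (51, 5)  from 5·(10,1) + (1,0)
→ (51, 5).  Check: 51²=2601, 104·5²=2600, difference 1.
(51+5√104)^2 = 5201 + 510√104
(51+5√104)^3 = 530451 + 52015√104
(51+5√104)^4 = 54100801 + 5305020√104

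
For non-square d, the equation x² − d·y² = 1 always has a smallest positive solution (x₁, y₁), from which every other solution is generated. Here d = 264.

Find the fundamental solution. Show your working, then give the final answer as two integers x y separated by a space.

[16; 4,32] for √264; ℓ=2 ⇒ convergent index 1
i=0: a=16 ⇒ p=16, q=1
i=1: a=4 ⇒ p=65, q=4
→ (65, 4).  Check: 65²=4225, 264·4²=4224, difference 1.

65 4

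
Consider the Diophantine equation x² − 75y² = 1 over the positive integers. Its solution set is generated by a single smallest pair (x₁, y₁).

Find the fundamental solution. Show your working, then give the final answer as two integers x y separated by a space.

d=75: √d = [8; 1,1,1,16] (ℓ=4, even), read p_3/q_3
i=0: a=8 ⇒ p=8, q=1
…
i=2: a=1 ⇒ p=17, q=2
i=3: a=1 ⇒ p=26, q=3
fundamental: x₁=26, y₁=3  (since 676 − 75·9 = 1)

26 3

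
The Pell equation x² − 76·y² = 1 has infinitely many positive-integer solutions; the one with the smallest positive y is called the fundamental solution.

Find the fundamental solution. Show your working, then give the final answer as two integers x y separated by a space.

√76 → a₀=8, period (1,2,1,1,5,4,5,1,1,2,1,16); ℓ=12 even so k=11
step 0: (8, 1)  from 8·(1,0) + (0,1)
…
step 3: (35, 4)  from 1·(26,3) + (9,1)
step 4: (61, 7)  from 1·(35,4) + (26,3)
step 5: (340, 39)  from 5·(61,7) + (35,4)
step 6: (1421, 163)  from 4·(340,39) + (61,7)
step 7: (7445, 854)  from 5·(1421,163) + (340,39)
…
step 9: (16311, 1871)  from 1·(8866,1017) + (7445,854)
step 10: (41488, 4759)  from 2·(16311,1871) + (8866,1017)
step 11: (57799, 6630)  from 1·(41488,4759) + (16311,1871)
(x₁, y₁) = (57799, 6630);  57799² − 76·6630² = 1 ✓

57799 6630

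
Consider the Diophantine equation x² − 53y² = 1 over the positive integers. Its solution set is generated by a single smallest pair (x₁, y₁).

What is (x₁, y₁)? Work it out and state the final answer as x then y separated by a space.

66249 9100

[7; 3,1,1,3,14] for √53; ℓ=5 ⇒ convergent index 9
a_0=7:  p_0=7·1+0=7,  q_0=7·0+1=1
a_1=3:  p_1=3·7+1=22,  q_1=3·1+0=3
a_2=1:  p_2=1·22+7=29,  q_2=1·3+1=4
a_3=1:  p_3=1·29+22=51,  q_3=1·4+3=7
a_4=3:  p_4=3·51+29=182,  q_4=3·7+4=25
…
a_6=3:  p_6=3·2599+182=7979,  q_6=3·357+25=1096
a_7=1:  p_7=1·7979+2599=10578,  q_7=1·1096+357=1453
a_8=1:  p_8=1·10578+7979=18557,  q_8=1·1453+1096=2549
a_9=3:  p_9=3·18557+10578=66249,  q_9=3·2549+1453=9100
→ (66249, 9100).  Check: 66249²=4388930001, 53·9100²=4388930000, difference 1.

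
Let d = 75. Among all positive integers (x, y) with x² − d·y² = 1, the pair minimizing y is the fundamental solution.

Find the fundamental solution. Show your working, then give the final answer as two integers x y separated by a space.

26 3

√75 = [8; 1,1,1,16, …], period ℓ=4 (even) → k=3
k=0  a_k=8  p_k/q_k = 8/1
k=1  a_k=1  p_k/q_k = 9/1
k=2  a_k=1  p_k/q_k = 17/2
k=3  a_k=1  p_k/q_k = 26/3
(x₁, y₁) = (26, 3);  26² − 75·3² = 1 ✓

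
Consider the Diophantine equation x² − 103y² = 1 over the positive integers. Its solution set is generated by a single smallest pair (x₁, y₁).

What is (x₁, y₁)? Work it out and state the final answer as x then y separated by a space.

d=103: √d = [10; 6,1,2,1,1,9,1,1,2,1,6,20] (ℓ=12, even), read p_11/q_11
a_0=10:  p_0=10·1+0=10,  q_0=10·0+1=1
a_1=6:  p_1=6·10+1=61,  q_1=6·1+0=6
…
a_3=2:  p_3=2·71+61=203,  q_3=2·7+6=20
a_4=1:  p_4=1·203+71=274,  q_4=1·20+7=27
a_5=1:  p_5=1·274+203=477,  q_5=1·27+20=47
…
a_7=1:  p_7=1·4567+477=5044,  q_7=1·450+47=497
a_8=1:  p_8=1·5044+4567=9611,  q_8=1·497+450=947
a_9=2:  p_9=2·9611+5044=24266,  q_9=2·947+497=2391
a_10=1:  p_10=1·24266+9611=33877,  q_10=1·2391+947=3338
a_11=6:  p_11=6·33877+24266=227528,  q_11=6·3338+2391=22419
(x₁, y₁) = (227528, 22419);  227528² − 103·22419² = 1 ✓

227528 22419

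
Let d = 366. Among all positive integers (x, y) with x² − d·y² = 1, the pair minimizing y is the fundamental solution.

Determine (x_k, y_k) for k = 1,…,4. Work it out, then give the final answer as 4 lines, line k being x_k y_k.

d=366: √d = [19; 7,1,1,1,2,12,2,1,1,1,7,38] (ℓ=12, even), read p_11/q_11
step 0: (19, 1)  from 19·(1,0) + (0,1)
step 1: (134, 7)  from 7·(19,1) + (1,0)
step 2: (153, 8)  from 1·(134,7) + (19,1)
step 3: (287, 15)  from 1·(153,8) + (134,7)
…
step 7: (30055, 1571)  from 2·(14444,755) + (1167,61)
step 8: (44499, 2326)  from 1·(30055,1571) + (14444,755)
…
step 10: (119053, 6223)  from 1·(74554,3897) + (44499,2326)
step 11: (907925, 47458)  from 7·(119053,6223) + (74554,3897)
→ (907925, 47458).  Check: 907925²=824327805625, 366·47458²=824327805624, difference 1.
(x_2, y_2) = (907925·907925 + 366·47458·47458, 907925·47458 + 47458·907925) = (1648655611249, 86176609300)
(x_3, y_3) = (907925·1648655611249 + 366·47458·86176609300, 907925·86176609300 + 47458·1648655611249) = (2993711291685588725, 156483795997357542)
(x_4, y_4) = (907925·2993711291685588725 + 366·47458·156483795997357542, 907925·156483795997357542 + 47458·2993711291685588725) = (5436130649005627630680001, 284151100961715516031400)

907925 47458
1648655611249 86176609300
2993711291685588725 156483795997357542
5436130649005627630680001 284151100961715516031400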